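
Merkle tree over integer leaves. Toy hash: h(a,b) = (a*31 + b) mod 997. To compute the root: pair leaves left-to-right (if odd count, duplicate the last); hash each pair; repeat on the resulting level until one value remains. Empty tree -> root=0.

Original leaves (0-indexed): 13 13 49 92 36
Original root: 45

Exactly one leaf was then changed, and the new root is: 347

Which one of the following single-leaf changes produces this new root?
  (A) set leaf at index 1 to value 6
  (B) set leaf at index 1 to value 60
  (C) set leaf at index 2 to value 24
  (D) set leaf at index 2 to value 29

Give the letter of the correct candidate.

Answer: B

Derivation:
Original leaves: [13, 13, 49, 92, 36]
Target new root: 347
Try each candidate change and compute the resulting root:
Candidate A: set leaf[1] = 6 -> leaves = [13, 6, 49, 92, 36]
  L0: [13, 6, 49, 92, 36]
  L1: h(13,6)=(13*31+6)%997=409 h(49,92)=(49*31+92)%997=614 h(36,36)=(36*31+36)%997=155 -> [409, 614, 155]
  L2: h(409,614)=(409*31+614)%997=332 h(155,155)=(155*31+155)%997=972 -> [332, 972]
  L3: h(332,972)=(332*31+972)%997=297 -> [297]
  root = 297 != target 347
Candidate B: set leaf[1] = 60 -> leaves = [13, 60, 49, 92, 36]
  L0: [13, 60, 49, 92, 36]
  L1: h(13,60)=(13*31+60)%997=463 h(49,92)=(49*31+92)%997=614 h(36,36)=(36*31+36)%997=155 -> [463, 614, 155]
  L2: h(463,614)=(463*31+614)%997=12 h(155,155)=(155*31+155)%997=972 -> [12, 972]
  L3: h(12,972)=(12*31+972)%997=347 -> [347]
  root = 347 == target 347  ** MATCH **
Candidate C: set leaf[2] = 24 -> leaves = [13, 13, 24, 92, 36]
  L0: [13, 13, 24, 92, 36]
  L1: h(13,13)=(13*31+13)%997=416 h(24,92)=(24*31+92)%997=836 h(36,36)=(36*31+36)%997=155 -> [416, 836, 155]
  L2: h(416,836)=(416*31+836)%997=771 h(155,155)=(155*31+155)%997=972 -> [771, 972]
  L3: h(771,972)=(771*31+972)%997=945 -> [945]
  root = 945 != target 347
Candidate D: set leaf[2] = 29 -> leaves = [13, 13, 29, 92, 36]
  L0: [13, 13, 29, 92, 36]
  L1: h(13,13)=(13*31+13)%997=416 h(29,92)=(29*31+92)%997=991 h(36,36)=(36*31+36)%997=155 -> [416, 991, 155]
  L2: h(416,991)=(416*31+991)%997=926 h(155,155)=(155*31+155)%997=972 -> [926, 972]
  L3: h(926,972)=(926*31+972)%997=765 -> [765]
  root = 765 != target 347
Candidate B produces the target root.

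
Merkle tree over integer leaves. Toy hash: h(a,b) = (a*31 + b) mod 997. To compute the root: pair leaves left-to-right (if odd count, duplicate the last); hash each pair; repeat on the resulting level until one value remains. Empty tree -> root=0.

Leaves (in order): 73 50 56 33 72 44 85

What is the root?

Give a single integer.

Answer: 979

Derivation:
L0: [73, 50, 56, 33, 72, 44, 85]
L1: h(73,50)=(73*31+50)%997=319 h(56,33)=(56*31+33)%997=772 h(72,44)=(72*31+44)%997=282 h(85,85)=(85*31+85)%997=726 -> [319, 772, 282, 726]
L2: h(319,772)=(319*31+772)%997=691 h(282,726)=(282*31+726)%997=495 -> [691, 495]
L3: h(691,495)=(691*31+495)%997=979 -> [979]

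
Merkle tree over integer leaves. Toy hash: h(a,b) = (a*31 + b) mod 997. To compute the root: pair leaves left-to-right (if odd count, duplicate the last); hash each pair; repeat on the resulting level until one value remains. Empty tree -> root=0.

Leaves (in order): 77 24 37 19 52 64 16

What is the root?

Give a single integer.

Answer: 821

Derivation:
L0: [77, 24, 37, 19, 52, 64, 16]
L1: h(77,24)=(77*31+24)%997=417 h(37,19)=(37*31+19)%997=169 h(52,64)=(52*31+64)%997=679 h(16,16)=(16*31+16)%997=512 -> [417, 169, 679, 512]
L2: h(417,169)=(417*31+169)%997=135 h(679,512)=(679*31+512)%997=624 -> [135, 624]
L3: h(135,624)=(135*31+624)%997=821 -> [821]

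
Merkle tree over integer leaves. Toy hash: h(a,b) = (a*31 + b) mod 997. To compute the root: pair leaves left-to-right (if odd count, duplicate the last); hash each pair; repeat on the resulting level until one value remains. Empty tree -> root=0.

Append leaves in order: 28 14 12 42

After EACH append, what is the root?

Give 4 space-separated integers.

After append 28 (leaves=[28]):
  L0: [28]
  root=28
After append 14 (leaves=[28, 14]):
  L0: [28, 14]
  L1: h(28,14)=(28*31+14)%997=882 -> [882]
  root=882
After append 12 (leaves=[28, 14, 12]):
  L0: [28, 14, 12]
  L1: h(28,14)=(28*31+14)%997=882 h(12,12)=(12*31+12)%997=384 -> [882, 384]
  L2: h(882,384)=(882*31+384)%997=807 -> [807]
  root=807
After append 42 (leaves=[28, 14, 12, 42]):
  L0: [28, 14, 12, 42]
  L1: h(28,14)=(28*31+14)%997=882 h(12,42)=(12*31+42)%997=414 -> [882, 414]
  L2: h(882,414)=(882*31+414)%997=837 -> [837]
  root=837

Answer: 28 882 807 837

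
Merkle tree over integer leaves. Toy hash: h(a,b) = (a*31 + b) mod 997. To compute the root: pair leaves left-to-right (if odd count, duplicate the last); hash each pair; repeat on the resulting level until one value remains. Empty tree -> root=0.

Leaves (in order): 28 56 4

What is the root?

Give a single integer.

Answer: 856

Derivation:
L0: [28, 56, 4]
L1: h(28,56)=(28*31+56)%997=924 h(4,4)=(4*31+4)%997=128 -> [924, 128]
L2: h(924,128)=(924*31+128)%997=856 -> [856]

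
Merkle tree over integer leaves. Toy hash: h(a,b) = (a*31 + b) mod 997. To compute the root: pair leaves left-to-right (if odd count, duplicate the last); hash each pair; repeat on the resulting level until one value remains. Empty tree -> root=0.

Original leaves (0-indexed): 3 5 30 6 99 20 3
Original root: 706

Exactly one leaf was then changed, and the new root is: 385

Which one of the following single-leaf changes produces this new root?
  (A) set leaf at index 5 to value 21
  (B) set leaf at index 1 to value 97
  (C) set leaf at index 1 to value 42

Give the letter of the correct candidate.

Answer: B

Derivation:
Original leaves: [3, 5, 30, 6, 99, 20, 3]
Target new root: 385
Try each candidate change and compute the resulting root:
Candidate A: set leaf[5] = 21 -> leaves = [3, 5, 30, 6, 99, 21, 3]
  L0: [3, 5, 30, 6, 99, 21, 3]
  L1: h(3,5)=(3*31+5)%997=98 h(30,6)=(30*31+6)%997=936 h(99,21)=(99*31+21)%997=99 h(3,3)=(3*31+3)%997=96 -> [98, 936, 99, 96]
  L2: h(98,936)=(98*31+936)%997=983 h(99,96)=(99*31+96)%997=174 -> [983, 174]
  L3: h(983,174)=(983*31+174)%997=737 -> [737]
  root = 737 != target 385
Candidate B: set leaf[1] = 97 -> leaves = [3, 97, 30, 6, 99, 20, 3]
  L0: [3, 97, 30, 6, 99, 20, 3]
  L1: h(3,97)=(3*31+97)%997=190 h(30,6)=(30*31+6)%997=936 h(99,20)=(99*31+20)%997=98 h(3,3)=(3*31+3)%997=96 -> [190, 936, 98, 96]
  L2: h(190,936)=(190*31+936)%997=844 h(98,96)=(98*31+96)%997=143 -> [844, 143]
  L3: h(844,143)=(844*31+143)%997=385 -> [385]
  root = 385 == target 385  ** MATCH **
Candidate C: set leaf[1] = 42 -> leaves = [3, 42, 30, 6, 99, 20, 3]
  L0: [3, 42, 30, 6, 99, 20, 3]
  L1: h(3,42)=(3*31+42)%997=135 h(30,6)=(30*31+6)%997=936 h(99,20)=(99*31+20)%997=98 h(3,3)=(3*31+3)%997=96 -> [135, 936, 98, 96]
  L2: h(135,936)=(135*31+936)%997=136 h(98,96)=(98*31+96)%997=143 -> [136, 143]
  L3: h(136,143)=(136*31+143)%997=371 -> [371]
  root = 371 != target 385
Candidate B produces the target root.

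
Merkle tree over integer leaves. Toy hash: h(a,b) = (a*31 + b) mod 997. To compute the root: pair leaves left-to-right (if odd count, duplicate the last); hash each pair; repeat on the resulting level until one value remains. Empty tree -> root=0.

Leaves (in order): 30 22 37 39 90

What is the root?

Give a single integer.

Answer: 936

Derivation:
L0: [30, 22, 37, 39, 90]
L1: h(30,22)=(30*31+22)%997=952 h(37,39)=(37*31+39)%997=189 h(90,90)=(90*31+90)%997=886 -> [952, 189, 886]
L2: h(952,189)=(952*31+189)%997=788 h(886,886)=(886*31+886)%997=436 -> [788, 436]
L3: h(788,436)=(788*31+436)%997=936 -> [936]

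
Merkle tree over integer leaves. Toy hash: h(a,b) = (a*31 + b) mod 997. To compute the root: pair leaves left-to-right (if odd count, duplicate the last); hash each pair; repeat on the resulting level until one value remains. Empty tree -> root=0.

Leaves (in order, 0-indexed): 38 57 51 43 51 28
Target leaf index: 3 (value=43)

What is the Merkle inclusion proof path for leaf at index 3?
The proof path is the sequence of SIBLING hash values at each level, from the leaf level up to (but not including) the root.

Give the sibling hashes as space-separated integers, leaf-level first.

L0 (leaves): [38, 57, 51, 43, 51, 28], target index=3
L1: h(38,57)=(38*31+57)%997=238 [pair 0] h(51,43)=(51*31+43)%997=627 [pair 1] h(51,28)=(51*31+28)%997=612 [pair 2] -> [238, 627, 612]
  Sibling for proof at L0: 51
L2: h(238,627)=(238*31+627)%997=29 [pair 0] h(612,612)=(612*31+612)%997=641 [pair 1] -> [29, 641]
  Sibling for proof at L1: 238
L3: h(29,641)=(29*31+641)%997=543 [pair 0] -> [543]
  Sibling for proof at L2: 641
Root: 543
Proof path (sibling hashes from leaf to root): [51, 238, 641]

Answer: 51 238 641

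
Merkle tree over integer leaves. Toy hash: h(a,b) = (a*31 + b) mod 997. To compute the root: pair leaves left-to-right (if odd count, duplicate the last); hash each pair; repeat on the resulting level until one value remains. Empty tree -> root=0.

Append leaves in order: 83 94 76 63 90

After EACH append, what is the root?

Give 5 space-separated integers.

After append 83 (leaves=[83]):
  L0: [83]
  root=83
After append 94 (leaves=[83, 94]):
  L0: [83, 94]
  L1: h(83,94)=(83*31+94)%997=673 -> [673]
  root=673
After append 76 (leaves=[83, 94, 76]):
  L0: [83, 94, 76]
  L1: h(83,94)=(83*31+94)%997=673 h(76,76)=(76*31+76)%997=438 -> [673, 438]
  L2: h(673,438)=(673*31+438)%997=364 -> [364]
  root=364
After append 63 (leaves=[83, 94, 76, 63]):
  L0: [83, 94, 76, 63]
  L1: h(83,94)=(83*31+94)%997=673 h(76,63)=(76*31+63)%997=425 -> [673, 425]
  L2: h(673,425)=(673*31+425)%997=351 -> [351]
  root=351
After append 90 (leaves=[83, 94, 76, 63, 90]):
  L0: [83, 94, 76, 63, 90]
  L1: h(83,94)=(83*31+94)%997=673 h(76,63)=(76*31+63)%997=425 h(90,90)=(90*31+90)%997=886 -> [673, 425, 886]
  L2: h(673,425)=(673*31+425)%997=351 h(886,886)=(886*31+886)%997=436 -> [351, 436]
  L3: h(351,436)=(351*31+436)%997=350 -> [350]
  root=350

Answer: 83 673 364 351 350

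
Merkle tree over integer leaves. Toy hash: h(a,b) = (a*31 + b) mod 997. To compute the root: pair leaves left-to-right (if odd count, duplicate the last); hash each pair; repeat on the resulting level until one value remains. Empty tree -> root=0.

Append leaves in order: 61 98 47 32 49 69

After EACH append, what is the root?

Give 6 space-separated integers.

Answer: 61 992 352 337 803 446

Derivation:
After append 61 (leaves=[61]):
  L0: [61]
  root=61
After append 98 (leaves=[61, 98]):
  L0: [61, 98]
  L1: h(61,98)=(61*31+98)%997=992 -> [992]
  root=992
After append 47 (leaves=[61, 98, 47]):
  L0: [61, 98, 47]
  L1: h(61,98)=(61*31+98)%997=992 h(47,47)=(47*31+47)%997=507 -> [992, 507]
  L2: h(992,507)=(992*31+507)%997=352 -> [352]
  root=352
After append 32 (leaves=[61, 98, 47, 32]):
  L0: [61, 98, 47, 32]
  L1: h(61,98)=(61*31+98)%997=992 h(47,32)=(47*31+32)%997=492 -> [992, 492]
  L2: h(992,492)=(992*31+492)%997=337 -> [337]
  root=337
After append 49 (leaves=[61, 98, 47, 32, 49]):
  L0: [61, 98, 47, 32, 49]
  L1: h(61,98)=(61*31+98)%997=992 h(47,32)=(47*31+32)%997=492 h(49,49)=(49*31+49)%997=571 -> [992, 492, 571]
  L2: h(992,492)=(992*31+492)%997=337 h(571,571)=(571*31+571)%997=326 -> [337, 326]
  L3: h(337,326)=(337*31+326)%997=803 -> [803]
  root=803
After append 69 (leaves=[61, 98, 47, 32, 49, 69]):
  L0: [61, 98, 47, 32, 49, 69]
  L1: h(61,98)=(61*31+98)%997=992 h(47,32)=(47*31+32)%997=492 h(49,69)=(49*31+69)%997=591 -> [992, 492, 591]
  L2: h(992,492)=(992*31+492)%997=337 h(591,591)=(591*31+591)%997=966 -> [337, 966]
  L3: h(337,966)=(337*31+966)%997=446 -> [446]
  root=446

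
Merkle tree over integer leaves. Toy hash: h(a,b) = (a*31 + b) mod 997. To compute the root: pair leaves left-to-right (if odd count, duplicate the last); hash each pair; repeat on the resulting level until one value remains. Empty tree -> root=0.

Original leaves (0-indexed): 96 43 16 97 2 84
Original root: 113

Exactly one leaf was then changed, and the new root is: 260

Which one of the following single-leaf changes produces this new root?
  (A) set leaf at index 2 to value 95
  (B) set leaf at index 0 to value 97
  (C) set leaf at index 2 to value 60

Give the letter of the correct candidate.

Original leaves: [96, 43, 16, 97, 2, 84]
Target new root: 260
Try each candidate change and compute the resulting root:
Candidate A: set leaf[2] = 95 -> leaves = [96, 43, 95, 97, 2, 84]
  L0: [96, 43, 95, 97, 2, 84]
  L1: h(96,43)=(96*31+43)%997=28 h(95,97)=(95*31+97)%997=51 h(2,84)=(2*31+84)%997=146 -> [28, 51, 146]
  L2: h(28,51)=(28*31+51)%997=919 h(146,146)=(146*31+146)%997=684 -> [919, 684]
  L3: h(919,684)=(919*31+684)%997=260 -> [260]
  root = 260 == target 260  ** MATCH **
Candidate B: set leaf[0] = 97 -> leaves = [97, 43, 16, 97, 2, 84]
  L0: [97, 43, 16, 97, 2, 84]
  L1: h(97,43)=(97*31+43)%997=59 h(16,97)=(16*31+97)%997=593 h(2,84)=(2*31+84)%997=146 -> [59, 593, 146]
  L2: h(59,593)=(59*31+593)%997=428 h(146,146)=(146*31+146)%997=684 -> [428, 684]
  L3: h(428,684)=(428*31+684)%997=991 -> [991]
  root = 991 != target 260
Candidate C: set leaf[2] = 60 -> leaves = [96, 43, 60, 97, 2, 84]
  L0: [96, 43, 60, 97, 2, 84]
  L1: h(96,43)=(96*31+43)%997=28 h(60,97)=(60*31+97)%997=960 h(2,84)=(2*31+84)%997=146 -> [28, 960, 146]
  L2: h(28,960)=(28*31+960)%997=831 h(146,146)=(146*31+146)%997=684 -> [831, 684]
  L3: h(831,684)=(831*31+684)%997=523 -> [523]
  root = 523 != target 260
Candidate A produces the target root.

Answer: A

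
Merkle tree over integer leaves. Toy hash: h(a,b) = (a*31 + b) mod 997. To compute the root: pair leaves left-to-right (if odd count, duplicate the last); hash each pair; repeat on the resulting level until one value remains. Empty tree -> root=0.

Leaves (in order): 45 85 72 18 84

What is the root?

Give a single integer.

Answer: 792

Derivation:
L0: [45, 85, 72, 18, 84]
L1: h(45,85)=(45*31+85)%997=483 h(72,18)=(72*31+18)%997=256 h(84,84)=(84*31+84)%997=694 -> [483, 256, 694]
L2: h(483,256)=(483*31+256)%997=274 h(694,694)=(694*31+694)%997=274 -> [274, 274]
L3: h(274,274)=(274*31+274)%997=792 -> [792]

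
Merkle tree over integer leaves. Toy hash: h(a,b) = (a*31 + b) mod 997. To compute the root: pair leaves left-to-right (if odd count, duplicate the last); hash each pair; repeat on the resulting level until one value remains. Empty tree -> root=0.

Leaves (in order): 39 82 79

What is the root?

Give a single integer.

Answer: 675

Derivation:
L0: [39, 82, 79]
L1: h(39,82)=(39*31+82)%997=294 h(79,79)=(79*31+79)%997=534 -> [294, 534]
L2: h(294,534)=(294*31+534)%997=675 -> [675]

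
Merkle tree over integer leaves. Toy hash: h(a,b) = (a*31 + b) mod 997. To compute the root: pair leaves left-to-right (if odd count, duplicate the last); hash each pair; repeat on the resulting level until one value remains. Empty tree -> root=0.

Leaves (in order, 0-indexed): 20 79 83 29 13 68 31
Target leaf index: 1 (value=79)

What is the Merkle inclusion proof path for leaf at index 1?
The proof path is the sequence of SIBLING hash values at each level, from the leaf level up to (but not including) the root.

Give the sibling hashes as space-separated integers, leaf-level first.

L0 (leaves): [20, 79, 83, 29, 13, 68, 31], target index=1
L1: h(20,79)=(20*31+79)%997=699 [pair 0] h(83,29)=(83*31+29)%997=608 [pair 1] h(13,68)=(13*31+68)%997=471 [pair 2] h(31,31)=(31*31+31)%997=992 [pair 3] -> [699, 608, 471, 992]
  Sibling for proof at L0: 20
L2: h(699,608)=(699*31+608)%997=343 [pair 0] h(471,992)=(471*31+992)%997=638 [pair 1] -> [343, 638]
  Sibling for proof at L1: 608
L3: h(343,638)=(343*31+638)%997=304 [pair 0] -> [304]
  Sibling for proof at L2: 638
Root: 304
Proof path (sibling hashes from leaf to root): [20, 608, 638]

Answer: 20 608 638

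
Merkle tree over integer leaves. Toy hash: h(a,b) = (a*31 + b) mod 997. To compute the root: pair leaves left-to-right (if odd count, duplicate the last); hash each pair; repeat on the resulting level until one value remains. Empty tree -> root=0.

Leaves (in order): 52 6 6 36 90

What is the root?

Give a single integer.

Answer: 914

Derivation:
L0: [52, 6, 6, 36, 90]
L1: h(52,6)=(52*31+6)%997=621 h(6,36)=(6*31+36)%997=222 h(90,90)=(90*31+90)%997=886 -> [621, 222, 886]
L2: h(621,222)=(621*31+222)%997=530 h(886,886)=(886*31+886)%997=436 -> [530, 436]
L3: h(530,436)=(530*31+436)%997=914 -> [914]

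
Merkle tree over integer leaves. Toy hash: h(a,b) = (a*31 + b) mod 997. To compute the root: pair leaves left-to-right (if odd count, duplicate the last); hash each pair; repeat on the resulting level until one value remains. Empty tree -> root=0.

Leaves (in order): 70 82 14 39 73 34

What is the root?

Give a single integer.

Answer: 116

Derivation:
L0: [70, 82, 14, 39, 73, 34]
L1: h(70,82)=(70*31+82)%997=258 h(14,39)=(14*31+39)%997=473 h(73,34)=(73*31+34)%997=303 -> [258, 473, 303]
L2: h(258,473)=(258*31+473)%997=495 h(303,303)=(303*31+303)%997=723 -> [495, 723]
L3: h(495,723)=(495*31+723)%997=116 -> [116]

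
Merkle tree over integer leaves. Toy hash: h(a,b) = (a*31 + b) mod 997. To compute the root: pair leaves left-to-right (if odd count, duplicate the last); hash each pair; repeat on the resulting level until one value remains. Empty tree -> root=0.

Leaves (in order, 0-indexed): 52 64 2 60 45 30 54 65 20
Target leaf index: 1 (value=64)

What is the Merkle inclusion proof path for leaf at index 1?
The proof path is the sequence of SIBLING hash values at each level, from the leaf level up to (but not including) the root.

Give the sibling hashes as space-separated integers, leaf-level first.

L0 (leaves): [52, 64, 2, 60, 45, 30, 54, 65, 20], target index=1
L1: h(52,64)=(52*31+64)%997=679 [pair 0] h(2,60)=(2*31+60)%997=122 [pair 1] h(45,30)=(45*31+30)%997=428 [pair 2] h(54,65)=(54*31+65)%997=742 [pair 3] h(20,20)=(20*31+20)%997=640 [pair 4] -> [679, 122, 428, 742, 640]
  Sibling for proof at L0: 52
L2: h(679,122)=(679*31+122)%997=234 [pair 0] h(428,742)=(428*31+742)%997=52 [pair 1] h(640,640)=(640*31+640)%997=540 [pair 2] -> [234, 52, 540]
  Sibling for proof at L1: 122
L3: h(234,52)=(234*31+52)%997=327 [pair 0] h(540,540)=(540*31+540)%997=331 [pair 1] -> [327, 331]
  Sibling for proof at L2: 52
L4: h(327,331)=(327*31+331)%997=498 [pair 0] -> [498]
  Sibling for proof at L3: 331
Root: 498
Proof path (sibling hashes from leaf to root): [52, 122, 52, 331]

Answer: 52 122 52 331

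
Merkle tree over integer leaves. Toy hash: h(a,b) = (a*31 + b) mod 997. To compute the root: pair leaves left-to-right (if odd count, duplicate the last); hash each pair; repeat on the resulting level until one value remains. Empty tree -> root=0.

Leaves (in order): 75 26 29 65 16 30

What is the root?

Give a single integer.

L0: [75, 26, 29, 65, 16, 30]
L1: h(75,26)=(75*31+26)%997=357 h(29,65)=(29*31+65)%997=964 h(16,30)=(16*31+30)%997=526 -> [357, 964, 526]
L2: h(357,964)=(357*31+964)%997=67 h(526,526)=(526*31+526)%997=880 -> [67, 880]
L3: h(67,880)=(67*31+880)%997=963 -> [963]

Answer: 963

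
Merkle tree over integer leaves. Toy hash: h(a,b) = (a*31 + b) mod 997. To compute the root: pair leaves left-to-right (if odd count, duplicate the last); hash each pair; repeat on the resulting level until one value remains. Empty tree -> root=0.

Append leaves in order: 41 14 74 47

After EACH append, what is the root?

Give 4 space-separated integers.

Answer: 41 288 329 302

Derivation:
After append 41 (leaves=[41]):
  L0: [41]
  root=41
After append 14 (leaves=[41, 14]):
  L0: [41, 14]
  L1: h(41,14)=(41*31+14)%997=288 -> [288]
  root=288
After append 74 (leaves=[41, 14, 74]):
  L0: [41, 14, 74]
  L1: h(41,14)=(41*31+14)%997=288 h(74,74)=(74*31+74)%997=374 -> [288, 374]
  L2: h(288,374)=(288*31+374)%997=329 -> [329]
  root=329
After append 47 (leaves=[41, 14, 74, 47]):
  L0: [41, 14, 74, 47]
  L1: h(41,14)=(41*31+14)%997=288 h(74,47)=(74*31+47)%997=347 -> [288, 347]
  L2: h(288,347)=(288*31+347)%997=302 -> [302]
  root=302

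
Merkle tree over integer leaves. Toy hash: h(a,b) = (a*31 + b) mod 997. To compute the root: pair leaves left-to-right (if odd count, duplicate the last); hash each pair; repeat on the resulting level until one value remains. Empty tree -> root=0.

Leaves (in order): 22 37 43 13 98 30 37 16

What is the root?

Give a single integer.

Answer: 449

Derivation:
L0: [22, 37, 43, 13, 98, 30, 37, 16]
L1: h(22,37)=(22*31+37)%997=719 h(43,13)=(43*31+13)%997=349 h(98,30)=(98*31+30)%997=77 h(37,16)=(37*31+16)%997=166 -> [719, 349, 77, 166]
L2: h(719,349)=(719*31+349)%997=704 h(77,166)=(77*31+166)%997=559 -> [704, 559]
L3: h(704,559)=(704*31+559)%997=449 -> [449]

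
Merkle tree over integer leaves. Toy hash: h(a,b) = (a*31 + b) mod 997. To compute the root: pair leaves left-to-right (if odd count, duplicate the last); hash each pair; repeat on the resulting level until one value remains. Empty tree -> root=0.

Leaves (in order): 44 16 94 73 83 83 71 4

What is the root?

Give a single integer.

L0: [44, 16, 94, 73, 83, 83, 71, 4]
L1: h(44,16)=(44*31+16)%997=383 h(94,73)=(94*31+73)%997=993 h(83,83)=(83*31+83)%997=662 h(71,4)=(71*31+4)%997=211 -> [383, 993, 662, 211]
L2: h(383,993)=(383*31+993)%997=902 h(662,211)=(662*31+211)%997=793 -> [902, 793]
L3: h(902,793)=(902*31+793)%997=839 -> [839]

Answer: 839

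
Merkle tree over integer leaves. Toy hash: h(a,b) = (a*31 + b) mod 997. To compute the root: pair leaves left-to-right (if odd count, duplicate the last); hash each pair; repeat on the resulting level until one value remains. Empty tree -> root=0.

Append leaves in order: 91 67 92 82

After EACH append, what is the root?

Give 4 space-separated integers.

After append 91 (leaves=[91]):
  L0: [91]
  root=91
After append 67 (leaves=[91, 67]):
  L0: [91, 67]
  L1: h(91,67)=(91*31+67)%997=894 -> [894]
  root=894
After append 92 (leaves=[91, 67, 92]):
  L0: [91, 67, 92]
  L1: h(91,67)=(91*31+67)%997=894 h(92,92)=(92*31+92)%997=950 -> [894, 950]
  L2: h(894,950)=(894*31+950)%997=748 -> [748]
  root=748
After append 82 (leaves=[91, 67, 92, 82]):
  L0: [91, 67, 92, 82]
  L1: h(91,67)=(91*31+67)%997=894 h(92,82)=(92*31+82)%997=940 -> [894, 940]
  L2: h(894,940)=(894*31+940)%997=738 -> [738]
  root=738

Answer: 91 894 748 738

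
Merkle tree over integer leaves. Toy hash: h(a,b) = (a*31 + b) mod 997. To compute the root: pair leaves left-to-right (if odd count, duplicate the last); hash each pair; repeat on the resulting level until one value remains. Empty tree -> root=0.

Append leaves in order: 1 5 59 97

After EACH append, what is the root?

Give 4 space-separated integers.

Answer: 1 36 13 51

Derivation:
After append 1 (leaves=[1]):
  L0: [1]
  root=1
After append 5 (leaves=[1, 5]):
  L0: [1, 5]
  L1: h(1,5)=(1*31+5)%997=36 -> [36]
  root=36
After append 59 (leaves=[1, 5, 59]):
  L0: [1, 5, 59]
  L1: h(1,5)=(1*31+5)%997=36 h(59,59)=(59*31+59)%997=891 -> [36, 891]
  L2: h(36,891)=(36*31+891)%997=13 -> [13]
  root=13
After append 97 (leaves=[1, 5, 59, 97]):
  L0: [1, 5, 59, 97]
  L1: h(1,5)=(1*31+5)%997=36 h(59,97)=(59*31+97)%997=929 -> [36, 929]
  L2: h(36,929)=(36*31+929)%997=51 -> [51]
  root=51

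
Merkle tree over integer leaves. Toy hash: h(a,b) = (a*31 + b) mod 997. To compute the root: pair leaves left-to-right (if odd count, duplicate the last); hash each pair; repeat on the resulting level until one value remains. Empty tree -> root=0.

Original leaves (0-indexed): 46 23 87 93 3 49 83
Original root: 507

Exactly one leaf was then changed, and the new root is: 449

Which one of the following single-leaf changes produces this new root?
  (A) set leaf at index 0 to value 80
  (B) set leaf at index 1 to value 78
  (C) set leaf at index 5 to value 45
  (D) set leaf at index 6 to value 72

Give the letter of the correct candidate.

Answer: A

Derivation:
Original leaves: [46, 23, 87, 93, 3, 49, 83]
Target new root: 449
Try each candidate change and compute the resulting root:
Candidate A: set leaf[0] = 80 -> leaves = [80, 23, 87, 93, 3, 49, 83]
  L0: [80, 23, 87, 93, 3, 49, 83]
  L1: h(80,23)=(80*31+23)%997=509 h(87,93)=(87*31+93)%997=796 h(3,49)=(3*31+49)%997=142 h(83,83)=(83*31+83)%997=662 -> [509, 796, 142, 662]
  L2: h(509,796)=(509*31+796)%997=623 h(142,662)=(142*31+662)%997=79 -> [623, 79]
  L3: h(623,79)=(623*31+79)%997=449 -> [449]
  root = 449 == target 449  ** MATCH **
Candidate B: set leaf[1] = 78 -> leaves = [46, 78, 87, 93, 3, 49, 83]
  L0: [46, 78, 87, 93, 3, 49, 83]
  L1: h(46,78)=(46*31+78)%997=507 h(87,93)=(87*31+93)%997=796 h(3,49)=(3*31+49)%997=142 h(83,83)=(83*31+83)%997=662 -> [507, 796, 142, 662]
  L2: h(507,796)=(507*31+796)%997=561 h(142,662)=(142*31+662)%997=79 -> [561, 79]
  L3: h(561,79)=(561*31+79)%997=521 -> [521]
  root = 521 != target 449
Candidate C: set leaf[5] = 45 -> leaves = [46, 23, 87, 93, 3, 45, 83]
  L0: [46, 23, 87, 93, 3, 45, 83]
  L1: h(46,23)=(46*31+23)%997=452 h(87,93)=(87*31+93)%997=796 h(3,45)=(3*31+45)%997=138 h(83,83)=(83*31+83)%997=662 -> [452, 796, 138, 662]
  L2: h(452,796)=(452*31+796)%997=850 h(138,662)=(138*31+662)%997=952 -> [850, 952]
  L3: h(850,952)=(850*31+952)%997=383 -> [383]
  root = 383 != target 449
Candidate D: set leaf[6] = 72 -> leaves = [46, 23, 87, 93, 3, 49, 72]
  L0: [46, 23, 87, 93, 3, 49, 72]
  L1: h(46,23)=(46*31+23)%997=452 h(87,93)=(87*31+93)%997=796 h(3,49)=(3*31+49)%997=142 h(72,72)=(72*31+72)%997=310 -> [452, 796, 142, 310]
  L2: h(452,796)=(452*31+796)%997=850 h(142,310)=(142*31+310)%997=724 -> [850, 724]
  L3: h(850,724)=(850*31+724)%997=155 -> [155]
  root = 155 != target 449
Candidate A produces the target root.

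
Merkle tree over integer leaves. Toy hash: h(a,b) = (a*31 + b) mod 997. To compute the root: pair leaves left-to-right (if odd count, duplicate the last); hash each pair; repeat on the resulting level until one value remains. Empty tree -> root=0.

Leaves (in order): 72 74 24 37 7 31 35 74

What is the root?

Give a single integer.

L0: [72, 74, 24, 37, 7, 31, 35, 74]
L1: h(72,74)=(72*31+74)%997=312 h(24,37)=(24*31+37)%997=781 h(7,31)=(7*31+31)%997=248 h(35,74)=(35*31+74)%997=162 -> [312, 781, 248, 162]
L2: h(312,781)=(312*31+781)%997=483 h(248,162)=(248*31+162)%997=871 -> [483, 871]
L3: h(483,871)=(483*31+871)%997=889 -> [889]

Answer: 889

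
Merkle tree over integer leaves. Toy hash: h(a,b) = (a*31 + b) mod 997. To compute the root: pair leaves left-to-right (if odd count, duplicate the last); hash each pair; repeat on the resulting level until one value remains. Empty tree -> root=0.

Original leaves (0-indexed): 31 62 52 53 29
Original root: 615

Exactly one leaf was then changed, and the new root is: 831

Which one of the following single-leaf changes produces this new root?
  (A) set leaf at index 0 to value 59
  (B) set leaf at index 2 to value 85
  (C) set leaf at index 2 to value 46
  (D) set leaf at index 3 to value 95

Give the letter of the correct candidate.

Answer: C

Derivation:
Original leaves: [31, 62, 52, 53, 29]
Target new root: 831
Try each candidate change and compute the resulting root:
Candidate A: set leaf[0] = 59 -> leaves = [59, 62, 52, 53, 29]
  L0: [59, 62, 52, 53, 29]
  L1: h(59,62)=(59*31+62)%997=894 h(52,53)=(52*31+53)%997=668 h(29,29)=(29*31+29)%997=928 -> [894, 668, 928]
  L2: h(894,668)=(894*31+668)%997=466 h(928,928)=(928*31+928)%997=783 -> [466, 783]
  L3: h(466,783)=(466*31+783)%997=274 -> [274]
  root = 274 != target 831
Candidate B: set leaf[2] = 85 -> leaves = [31, 62, 85, 53, 29]
  L0: [31, 62, 85, 53, 29]
  L1: h(31,62)=(31*31+62)%997=26 h(85,53)=(85*31+53)%997=694 h(29,29)=(29*31+29)%997=928 -> [26, 694, 928]
  L2: h(26,694)=(26*31+694)%997=503 h(928,928)=(928*31+928)%997=783 -> [503, 783]
  L3: h(503,783)=(503*31+783)%997=424 -> [424]
  root = 424 != target 831
Candidate C: set leaf[2] = 46 -> leaves = [31, 62, 46, 53, 29]
  L0: [31, 62, 46, 53, 29]
  L1: h(31,62)=(31*31+62)%997=26 h(46,53)=(46*31+53)%997=482 h(29,29)=(29*31+29)%997=928 -> [26, 482, 928]
  L2: h(26,482)=(26*31+482)%997=291 h(928,928)=(928*31+928)%997=783 -> [291, 783]
  L3: h(291,783)=(291*31+783)%997=831 -> [831]
  root = 831 == target 831  ** MATCH **
Candidate D: set leaf[3] = 95 -> leaves = [31, 62, 52, 95, 29]
  L0: [31, 62, 52, 95, 29]
  L1: h(31,62)=(31*31+62)%997=26 h(52,95)=(52*31+95)%997=710 h(29,29)=(29*31+29)%997=928 -> [26, 710, 928]
  L2: h(26,710)=(26*31+710)%997=519 h(928,928)=(928*31+928)%997=783 -> [519, 783]
  L3: h(519,783)=(519*31+783)%997=920 -> [920]
  root = 920 != target 831
Candidate C produces the target root.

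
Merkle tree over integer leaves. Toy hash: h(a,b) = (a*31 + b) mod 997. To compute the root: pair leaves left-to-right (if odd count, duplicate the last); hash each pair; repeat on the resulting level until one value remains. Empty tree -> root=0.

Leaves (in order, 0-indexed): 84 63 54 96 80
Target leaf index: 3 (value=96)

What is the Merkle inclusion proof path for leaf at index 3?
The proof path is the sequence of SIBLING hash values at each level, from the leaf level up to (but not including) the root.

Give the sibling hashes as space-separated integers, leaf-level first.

L0 (leaves): [84, 63, 54, 96, 80], target index=3
L1: h(84,63)=(84*31+63)%997=673 [pair 0] h(54,96)=(54*31+96)%997=773 [pair 1] h(80,80)=(80*31+80)%997=566 [pair 2] -> [673, 773, 566]
  Sibling for proof at L0: 54
L2: h(673,773)=(673*31+773)%997=699 [pair 0] h(566,566)=(566*31+566)%997=166 [pair 1] -> [699, 166]
  Sibling for proof at L1: 673
L3: h(699,166)=(699*31+166)%997=898 [pair 0] -> [898]
  Sibling for proof at L2: 166
Root: 898
Proof path (sibling hashes from leaf to root): [54, 673, 166]

Answer: 54 673 166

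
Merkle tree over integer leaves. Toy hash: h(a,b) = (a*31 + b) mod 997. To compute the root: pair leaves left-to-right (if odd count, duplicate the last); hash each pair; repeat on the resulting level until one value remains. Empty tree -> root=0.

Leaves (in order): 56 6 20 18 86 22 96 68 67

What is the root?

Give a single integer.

Answer: 690

Derivation:
L0: [56, 6, 20, 18, 86, 22, 96, 68, 67]
L1: h(56,6)=(56*31+6)%997=745 h(20,18)=(20*31+18)%997=638 h(86,22)=(86*31+22)%997=694 h(96,68)=(96*31+68)%997=53 h(67,67)=(67*31+67)%997=150 -> [745, 638, 694, 53, 150]
L2: h(745,638)=(745*31+638)%997=802 h(694,53)=(694*31+53)%997=630 h(150,150)=(150*31+150)%997=812 -> [802, 630, 812]
L3: h(802,630)=(802*31+630)%997=567 h(812,812)=(812*31+812)%997=62 -> [567, 62]
L4: h(567,62)=(567*31+62)%997=690 -> [690]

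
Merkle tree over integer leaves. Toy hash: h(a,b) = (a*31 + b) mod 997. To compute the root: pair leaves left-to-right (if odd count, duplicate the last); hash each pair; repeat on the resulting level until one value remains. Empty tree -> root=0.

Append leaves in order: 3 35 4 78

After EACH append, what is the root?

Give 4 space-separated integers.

After append 3 (leaves=[3]):
  L0: [3]
  root=3
After append 35 (leaves=[3, 35]):
  L0: [3, 35]
  L1: h(3,35)=(3*31+35)%997=128 -> [128]
  root=128
After append 4 (leaves=[3, 35, 4]):
  L0: [3, 35, 4]
  L1: h(3,35)=(3*31+35)%997=128 h(4,4)=(4*31+4)%997=128 -> [128, 128]
  L2: h(128,128)=(128*31+128)%997=108 -> [108]
  root=108
After append 78 (leaves=[3, 35, 4, 78]):
  L0: [3, 35, 4, 78]
  L1: h(3,35)=(3*31+35)%997=128 h(4,78)=(4*31+78)%997=202 -> [128, 202]
  L2: h(128,202)=(128*31+202)%997=182 -> [182]
  root=182

Answer: 3 128 108 182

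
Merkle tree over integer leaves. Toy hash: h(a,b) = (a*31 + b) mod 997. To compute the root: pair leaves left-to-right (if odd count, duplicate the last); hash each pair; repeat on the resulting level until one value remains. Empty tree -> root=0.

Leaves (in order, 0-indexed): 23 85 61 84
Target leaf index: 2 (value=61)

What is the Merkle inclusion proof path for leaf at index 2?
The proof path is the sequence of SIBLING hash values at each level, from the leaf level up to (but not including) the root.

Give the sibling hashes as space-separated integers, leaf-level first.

Answer: 84 798

Derivation:
L0 (leaves): [23, 85, 61, 84], target index=2
L1: h(23,85)=(23*31+85)%997=798 [pair 0] h(61,84)=(61*31+84)%997=978 [pair 1] -> [798, 978]
  Sibling for proof at L0: 84
L2: h(798,978)=(798*31+978)%997=791 [pair 0] -> [791]
  Sibling for proof at L1: 798
Root: 791
Proof path (sibling hashes from leaf to root): [84, 798]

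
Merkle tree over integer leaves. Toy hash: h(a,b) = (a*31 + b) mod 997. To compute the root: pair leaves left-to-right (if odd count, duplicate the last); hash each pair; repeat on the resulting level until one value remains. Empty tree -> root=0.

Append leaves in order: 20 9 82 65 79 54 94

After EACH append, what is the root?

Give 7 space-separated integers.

After append 20 (leaves=[20]):
  L0: [20]
  root=20
After append 9 (leaves=[20, 9]):
  L0: [20, 9]
  L1: h(20,9)=(20*31+9)%997=629 -> [629]
  root=629
After append 82 (leaves=[20, 9, 82]):
  L0: [20, 9, 82]
  L1: h(20,9)=(20*31+9)%997=629 h(82,82)=(82*31+82)%997=630 -> [629, 630]
  L2: h(629,630)=(629*31+630)%997=189 -> [189]
  root=189
After append 65 (leaves=[20, 9, 82, 65]):
  L0: [20, 9, 82, 65]
  L1: h(20,9)=(20*31+9)%997=629 h(82,65)=(82*31+65)%997=613 -> [629, 613]
  L2: h(629,613)=(629*31+613)%997=172 -> [172]
  root=172
After append 79 (leaves=[20, 9, 82, 65, 79]):
  L0: [20, 9, 82, 65, 79]
  L1: h(20,9)=(20*31+9)%997=629 h(82,65)=(82*31+65)%997=613 h(79,79)=(79*31+79)%997=534 -> [629, 613, 534]
  L2: h(629,613)=(629*31+613)%997=172 h(534,534)=(534*31+534)%997=139 -> [172, 139]
  L3: h(172,139)=(172*31+139)%997=486 -> [486]
  root=486
After append 54 (leaves=[20, 9, 82, 65, 79, 54]):
  L0: [20, 9, 82, 65, 79, 54]
  L1: h(20,9)=(20*31+9)%997=629 h(82,65)=(82*31+65)%997=613 h(79,54)=(79*31+54)%997=509 -> [629, 613, 509]
  L2: h(629,613)=(629*31+613)%997=172 h(509,509)=(509*31+509)%997=336 -> [172, 336]
  L3: h(172,336)=(172*31+336)%997=683 -> [683]
  root=683
After append 94 (leaves=[20, 9, 82, 65, 79, 54, 94]):
  L0: [20, 9, 82, 65, 79, 54, 94]
  L1: h(20,9)=(20*31+9)%997=629 h(82,65)=(82*31+65)%997=613 h(79,54)=(79*31+54)%997=509 h(94,94)=(94*31+94)%997=17 -> [629, 613, 509, 17]
  L2: h(629,613)=(629*31+613)%997=172 h(509,17)=(509*31+17)%997=841 -> [172, 841]
  L3: h(172,841)=(172*31+841)%997=191 -> [191]
  root=191

Answer: 20 629 189 172 486 683 191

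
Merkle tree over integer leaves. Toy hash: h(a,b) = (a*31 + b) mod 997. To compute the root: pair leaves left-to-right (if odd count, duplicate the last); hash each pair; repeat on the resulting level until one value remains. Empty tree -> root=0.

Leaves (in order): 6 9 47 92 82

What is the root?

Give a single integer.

Answer: 342

Derivation:
L0: [6, 9, 47, 92, 82]
L1: h(6,9)=(6*31+9)%997=195 h(47,92)=(47*31+92)%997=552 h(82,82)=(82*31+82)%997=630 -> [195, 552, 630]
L2: h(195,552)=(195*31+552)%997=615 h(630,630)=(630*31+630)%997=220 -> [615, 220]
L3: h(615,220)=(615*31+220)%997=342 -> [342]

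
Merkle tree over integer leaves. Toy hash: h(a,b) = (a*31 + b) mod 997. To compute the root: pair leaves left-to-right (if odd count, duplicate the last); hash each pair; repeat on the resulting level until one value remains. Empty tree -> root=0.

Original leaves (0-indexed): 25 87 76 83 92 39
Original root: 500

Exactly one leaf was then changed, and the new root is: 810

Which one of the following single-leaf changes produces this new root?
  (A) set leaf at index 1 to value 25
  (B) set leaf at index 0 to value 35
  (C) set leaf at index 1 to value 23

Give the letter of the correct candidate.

Answer: C

Derivation:
Original leaves: [25, 87, 76, 83, 92, 39]
Target new root: 810
Try each candidate change and compute the resulting root:
Candidate A: set leaf[1] = 25 -> leaves = [25, 25, 76, 83, 92, 39]
  L0: [25, 25, 76, 83, 92, 39]
  L1: h(25,25)=(25*31+25)%997=800 h(76,83)=(76*31+83)%997=445 h(92,39)=(92*31+39)%997=897 -> [800, 445, 897]
  L2: h(800,445)=(800*31+445)%997=320 h(897,897)=(897*31+897)%997=788 -> [320, 788]
  L3: h(320,788)=(320*31+788)%997=738 -> [738]
  root = 738 != target 810
Candidate B: set leaf[0] = 35 -> leaves = [35, 87, 76, 83, 92, 39]
  L0: [35, 87, 76, 83, 92, 39]
  L1: h(35,87)=(35*31+87)%997=175 h(76,83)=(76*31+83)%997=445 h(92,39)=(92*31+39)%997=897 -> [175, 445, 897]
  L2: h(175,445)=(175*31+445)%997=885 h(897,897)=(897*31+897)%997=788 -> [885, 788]
  L3: h(885,788)=(885*31+788)%997=307 -> [307]
  root = 307 != target 810
Candidate C: set leaf[1] = 23 -> leaves = [25, 23, 76, 83, 92, 39]
  L0: [25, 23, 76, 83, 92, 39]
  L1: h(25,23)=(25*31+23)%997=798 h(76,83)=(76*31+83)%997=445 h(92,39)=(92*31+39)%997=897 -> [798, 445, 897]
  L2: h(798,445)=(798*31+445)%997=258 h(897,897)=(897*31+897)%997=788 -> [258, 788]
  L3: h(258,788)=(258*31+788)%997=810 -> [810]
  root = 810 == target 810  ** MATCH **
Candidate C produces the target root.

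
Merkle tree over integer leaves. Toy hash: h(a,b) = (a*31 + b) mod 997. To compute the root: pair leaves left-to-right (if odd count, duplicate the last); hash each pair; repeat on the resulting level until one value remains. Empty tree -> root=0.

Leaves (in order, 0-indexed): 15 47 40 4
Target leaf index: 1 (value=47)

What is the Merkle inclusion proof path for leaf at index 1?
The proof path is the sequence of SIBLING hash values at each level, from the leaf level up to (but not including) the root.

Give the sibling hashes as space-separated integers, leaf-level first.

L0 (leaves): [15, 47, 40, 4], target index=1
L1: h(15,47)=(15*31+47)%997=512 [pair 0] h(40,4)=(40*31+4)%997=247 [pair 1] -> [512, 247]
  Sibling for proof at L0: 15
L2: h(512,247)=(512*31+247)%997=167 [pair 0] -> [167]
  Sibling for proof at L1: 247
Root: 167
Proof path (sibling hashes from leaf to root): [15, 247]

Answer: 15 247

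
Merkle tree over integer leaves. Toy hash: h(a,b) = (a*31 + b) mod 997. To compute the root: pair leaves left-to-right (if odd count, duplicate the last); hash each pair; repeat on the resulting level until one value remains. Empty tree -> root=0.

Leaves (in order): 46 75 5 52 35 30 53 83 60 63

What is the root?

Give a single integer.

L0: [46, 75, 5, 52, 35, 30, 53, 83, 60, 63]
L1: h(46,75)=(46*31+75)%997=504 h(5,52)=(5*31+52)%997=207 h(35,30)=(35*31+30)%997=118 h(53,83)=(53*31+83)%997=729 h(60,63)=(60*31+63)%997=926 -> [504, 207, 118, 729, 926]
L2: h(504,207)=(504*31+207)%997=876 h(118,729)=(118*31+729)%997=399 h(926,926)=(926*31+926)%997=719 -> [876, 399, 719]
L3: h(876,399)=(876*31+399)%997=636 h(719,719)=(719*31+719)%997=77 -> [636, 77]
L4: h(636,77)=(636*31+77)%997=850 -> [850]

Answer: 850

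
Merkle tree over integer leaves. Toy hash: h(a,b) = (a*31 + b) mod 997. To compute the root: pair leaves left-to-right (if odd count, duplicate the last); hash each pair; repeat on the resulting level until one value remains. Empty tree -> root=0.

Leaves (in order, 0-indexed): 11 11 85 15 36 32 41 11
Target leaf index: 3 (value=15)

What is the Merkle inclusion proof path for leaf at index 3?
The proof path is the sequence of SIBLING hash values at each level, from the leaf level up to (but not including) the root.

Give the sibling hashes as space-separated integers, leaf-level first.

L0 (leaves): [11, 11, 85, 15, 36, 32, 41, 11], target index=3
L1: h(11,11)=(11*31+11)%997=352 [pair 0] h(85,15)=(85*31+15)%997=656 [pair 1] h(36,32)=(36*31+32)%997=151 [pair 2] h(41,11)=(41*31+11)%997=285 [pair 3] -> [352, 656, 151, 285]
  Sibling for proof at L0: 85
L2: h(352,656)=(352*31+656)%997=601 [pair 0] h(151,285)=(151*31+285)%997=978 [pair 1] -> [601, 978]
  Sibling for proof at L1: 352
L3: h(601,978)=(601*31+978)%997=666 [pair 0] -> [666]
  Sibling for proof at L2: 978
Root: 666
Proof path (sibling hashes from leaf to root): [85, 352, 978]

Answer: 85 352 978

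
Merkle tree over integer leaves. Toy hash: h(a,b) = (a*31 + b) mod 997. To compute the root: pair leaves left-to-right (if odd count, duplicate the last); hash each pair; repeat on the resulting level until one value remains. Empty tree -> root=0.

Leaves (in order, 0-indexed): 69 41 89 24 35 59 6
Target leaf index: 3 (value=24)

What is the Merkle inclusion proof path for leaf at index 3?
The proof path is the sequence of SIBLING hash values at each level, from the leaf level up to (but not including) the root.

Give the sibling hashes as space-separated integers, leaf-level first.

L0 (leaves): [69, 41, 89, 24, 35, 59, 6], target index=3
L1: h(69,41)=(69*31+41)%997=186 [pair 0] h(89,24)=(89*31+24)%997=789 [pair 1] h(35,59)=(35*31+59)%997=147 [pair 2] h(6,6)=(6*31+6)%997=192 [pair 3] -> [186, 789, 147, 192]
  Sibling for proof at L0: 89
L2: h(186,789)=(186*31+789)%997=573 [pair 0] h(147,192)=(147*31+192)%997=761 [pair 1] -> [573, 761]
  Sibling for proof at L1: 186
L3: h(573,761)=(573*31+761)%997=578 [pair 0] -> [578]
  Sibling for proof at L2: 761
Root: 578
Proof path (sibling hashes from leaf to root): [89, 186, 761]

Answer: 89 186 761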